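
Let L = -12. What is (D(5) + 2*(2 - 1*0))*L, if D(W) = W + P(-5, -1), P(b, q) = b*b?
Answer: -408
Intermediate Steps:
P(b, q) = b²
D(W) = 25 + W (D(W) = W + (-5)² = W + 25 = 25 + W)
(D(5) + 2*(2 - 1*0))*L = ((25 + 5) + 2*(2 - 1*0))*(-12) = (30 + 2*(2 + 0))*(-12) = (30 + 2*2)*(-12) = (30 + 4)*(-12) = 34*(-12) = -408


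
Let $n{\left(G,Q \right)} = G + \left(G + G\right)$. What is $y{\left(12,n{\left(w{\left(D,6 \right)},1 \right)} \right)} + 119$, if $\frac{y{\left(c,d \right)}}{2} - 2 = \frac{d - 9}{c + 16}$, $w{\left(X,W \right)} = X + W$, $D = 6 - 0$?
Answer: $\frac{1749}{14} \approx 124.93$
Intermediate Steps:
$D = 6$ ($D = 6 + 0 = 6$)
$w{\left(X,W \right)} = W + X$
$n{\left(G,Q \right)} = 3 G$ ($n{\left(G,Q \right)} = G + 2 G = 3 G$)
$y{\left(c,d \right)} = 4 + \frac{2 \left(-9 + d\right)}{16 + c}$ ($y{\left(c,d \right)} = 4 + 2 \frac{d - 9}{c + 16} = 4 + 2 \frac{-9 + d}{16 + c} = 4 + \frac{2 \left(-9 + d\right)}{16 + c}$)
$y{\left(12,n{\left(w{\left(D,6 \right)},1 \right)} \right)} + 119 = \frac{2 \left(23 + 3 \left(6 + 6\right) + 2 \cdot 12\right)}{16 + 12} + 119 = \frac{2 \left(23 + 3 \cdot 12 + 24\right)}{28} + 119 = 2 \cdot \frac{1}{28} \left(23 + 36 + 24\right) + 119 = 2 \cdot \frac{1}{28} \cdot 83 + 119 = \frac{83}{14} + 119 = \frac{1749}{14}$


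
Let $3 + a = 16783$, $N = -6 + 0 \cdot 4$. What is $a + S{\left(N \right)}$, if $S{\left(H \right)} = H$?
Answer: $16774$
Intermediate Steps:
$N = -6$ ($N = -6 + 0 = -6$)
$a = 16780$ ($a = -3 + 16783 = 16780$)
$a + S{\left(N \right)} = 16780 - 6 = 16774$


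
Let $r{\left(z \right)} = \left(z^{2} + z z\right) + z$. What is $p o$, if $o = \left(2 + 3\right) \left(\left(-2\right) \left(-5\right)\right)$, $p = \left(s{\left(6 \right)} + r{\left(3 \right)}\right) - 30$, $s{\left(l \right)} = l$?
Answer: $-150$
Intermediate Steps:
$r{\left(z \right)} = z + 2 z^{2}$ ($r{\left(z \right)} = \left(z^{2} + z^{2}\right) + z = 2 z^{2} + z = z + 2 z^{2}$)
$p = -3$ ($p = \left(6 + 3 \left(1 + 2 \cdot 3\right)\right) - 30 = \left(6 + 3 \left(1 + 6\right)\right) - 30 = \left(6 + 3 \cdot 7\right) - 30 = \left(6 + 21\right) - 30 = 27 - 30 = -3$)
$o = 50$ ($o = 5 \cdot 10 = 50$)
$p o = \left(-3\right) 50 = -150$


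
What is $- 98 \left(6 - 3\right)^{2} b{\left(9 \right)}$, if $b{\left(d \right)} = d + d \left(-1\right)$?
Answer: $0$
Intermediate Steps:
$b{\left(d \right)} = 0$ ($b{\left(d \right)} = d - d = 0$)
$- 98 \left(6 - 3\right)^{2} b{\left(9 \right)} = - 98 \left(6 - 3\right)^{2} \cdot 0 = - 98 \cdot 3^{2} \cdot 0 = \left(-98\right) 9 \cdot 0 = \left(-882\right) 0 = 0$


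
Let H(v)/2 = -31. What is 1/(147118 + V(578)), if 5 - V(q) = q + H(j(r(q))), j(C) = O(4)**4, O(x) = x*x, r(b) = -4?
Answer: 1/146607 ≈ 6.8210e-6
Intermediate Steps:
O(x) = x**2
j(C) = 65536 (j(C) = (4**2)**4 = 16**4 = 65536)
H(v) = -62 (H(v) = 2*(-31) = -62)
V(q) = 67 - q (V(q) = 5 - (q - 62) = 5 - (-62 + q) = 5 + (62 - q) = 67 - q)
1/(147118 + V(578)) = 1/(147118 + (67 - 1*578)) = 1/(147118 + (67 - 578)) = 1/(147118 - 511) = 1/146607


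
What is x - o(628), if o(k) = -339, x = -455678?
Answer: -455339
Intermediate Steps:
x - o(628) = -455678 - 1*(-339) = -455678 + 339 = -455339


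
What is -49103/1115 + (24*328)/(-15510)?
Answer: -25678827/576455 ≈ -44.546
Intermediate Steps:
-49103/1115 + (24*328)/(-15510) = -49103*1/1115 + 7872*(-1/15510) = -49103/1115 - 1312/2585 = -25678827/576455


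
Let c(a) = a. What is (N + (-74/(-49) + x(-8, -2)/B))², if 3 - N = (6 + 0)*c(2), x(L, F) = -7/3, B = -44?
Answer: 2313706201/41835024 ≈ 55.305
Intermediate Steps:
x(L, F) = -7/3 (x(L, F) = -7*⅓ = -7/3)
N = -9 (N = 3 - (6 + 0)*2 = 3 - 6*2 = 3 - 1*12 = 3 - 12 = -9)
(N + (-74/(-49) + x(-8, -2)/B))² = (-9 + (-74/(-49) - 7/3/(-44)))² = (-9 + (-74*(-1/49) - 7/3*(-1/44)))² = (-9 + (74/49 + 7/132))² = (-9 + 10111/6468)² = (-48101/6468)² = 2313706201/41835024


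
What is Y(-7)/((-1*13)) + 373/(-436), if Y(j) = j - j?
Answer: -373/436 ≈ -0.85550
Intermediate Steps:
Y(j) = 0
Y(-7)/((-1*13)) + 373/(-436) = 0/((-1*13)) + 373/(-436) = 0/(-13) + 373*(-1/436) = 0*(-1/13) - 373/436 = 0 - 373/436 = -373/436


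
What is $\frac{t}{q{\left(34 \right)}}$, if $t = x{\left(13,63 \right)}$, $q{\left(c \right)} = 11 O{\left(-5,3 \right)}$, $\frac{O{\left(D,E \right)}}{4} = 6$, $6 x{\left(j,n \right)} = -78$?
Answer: $- \frac{13}{264} \approx -0.049242$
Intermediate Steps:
$x{\left(j,n \right)} = -13$ ($x{\left(j,n \right)} = \frac{1}{6} \left(-78\right) = -13$)
$O{\left(D,E \right)} = 24$ ($O{\left(D,E \right)} = 4 \cdot 6 = 24$)
$q{\left(c \right)} = 264$ ($q{\left(c \right)} = 11 \cdot 24 = 264$)
$t = -13$
$\frac{t}{q{\left(34 \right)}} = - \frac{13}{264}$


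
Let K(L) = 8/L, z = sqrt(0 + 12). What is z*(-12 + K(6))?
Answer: -64*sqrt(3)/3 ≈ -36.950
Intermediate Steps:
z = 2*sqrt(3) (z = sqrt(12) = 2*sqrt(3) ≈ 3.4641)
z*(-12 + K(6)) = (2*sqrt(3))*(-12 + 8/6) = (2*sqrt(3))*(-12 + 8*(1/6)) = (2*sqrt(3))*(-12 + 4/3) = (2*sqrt(3))*(-32/3) = -64*sqrt(3)/3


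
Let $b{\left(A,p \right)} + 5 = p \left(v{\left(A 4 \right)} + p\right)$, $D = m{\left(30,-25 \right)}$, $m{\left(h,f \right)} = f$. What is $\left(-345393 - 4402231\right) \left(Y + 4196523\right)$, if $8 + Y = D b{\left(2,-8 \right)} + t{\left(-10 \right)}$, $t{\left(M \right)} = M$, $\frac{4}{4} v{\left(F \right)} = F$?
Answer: $-19924021307120$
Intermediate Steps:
$D = -25$
$v{\left(F \right)} = F$
$b{\left(A,p \right)} = -5 + p \left(p + 4 A\right)$ ($b{\left(A,p \right)} = -5 + p \left(A 4 + p\right) = -5 + p \left(4 A + p\right) = -5 + p \left(p + 4 A\right)$)
$Y = 107$ ($Y = -8 - \left(10 + 25 \left(-5 + \left(-8\right)^{2} + 4 \cdot 2 \left(-8\right)\right)\right) = -8 - \left(10 + 25 \left(-5 + 64 - 64\right)\right) = -8 - -115 = -8 + \left(125 - 10\right) = -8 + 115 = 107$)
$\left(-345393 - 4402231\right) \left(Y + 4196523\right) = \left(-345393 - 4402231\right) \left(107 + 4196523\right) = \left(-4747624\right) 4196630 = -19924021307120$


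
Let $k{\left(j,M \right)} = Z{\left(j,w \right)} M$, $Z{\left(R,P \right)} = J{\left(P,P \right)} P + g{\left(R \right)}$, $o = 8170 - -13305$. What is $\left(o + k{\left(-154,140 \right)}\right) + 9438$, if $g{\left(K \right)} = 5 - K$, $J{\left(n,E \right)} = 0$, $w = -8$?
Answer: $53173$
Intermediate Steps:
$o = 21475$ ($o = 8170 + 13305 = 21475$)
$Z{\left(R,P \right)} = 5 - R$ ($Z{\left(R,P \right)} = 0 P - \left(-5 + R\right) = 0 - \left(-5 + R\right) = 5 - R$)
$k{\left(j,M \right)} = M \left(5 - j\right)$ ($k{\left(j,M \right)} = \left(5 - j\right) M = M \left(5 - j\right)$)
$\left(o + k{\left(-154,140 \right)}\right) + 9438 = \left(21475 + 140 \left(5 - -154\right)\right) + 9438 = \left(21475 + 140 \left(5 + 154\right)\right) + 9438 = \left(21475 + 140 \cdot 159\right) + 9438 = \left(21475 + 22260\right) + 9438 = 43735 + 9438 = 53173$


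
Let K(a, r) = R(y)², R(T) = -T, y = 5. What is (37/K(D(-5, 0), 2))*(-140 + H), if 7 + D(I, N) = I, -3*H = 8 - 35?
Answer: -4847/25 ≈ -193.88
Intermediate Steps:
H = 9 (H = -(8 - 35)/3 = -⅓*(-27) = 9)
D(I, N) = -7 + I
K(a, r) = 25 (K(a, r) = (-1*5)² = (-5)² = 25)
(37/K(D(-5, 0), 2))*(-140 + H) = (37/25)*(-140 + 9) = (37*(1/25))*(-131) = (37/25)*(-131) = -4847/25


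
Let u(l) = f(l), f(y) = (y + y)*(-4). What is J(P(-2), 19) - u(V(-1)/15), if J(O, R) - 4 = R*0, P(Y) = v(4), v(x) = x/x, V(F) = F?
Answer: 52/15 ≈ 3.4667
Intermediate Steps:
v(x) = 1
f(y) = -8*y (f(y) = (2*y)*(-4) = -8*y)
P(Y) = 1
J(O, R) = 4 (J(O, R) = 4 + R*0 = 4 + 0 = 4)
u(l) = -8*l
J(P(-2), 19) - u(V(-1)/15) = 4 - (-8)*(-1/15) = 4 - (-8)*(-1*1/15) = 4 - (-8)*(-1)/15 = 4 - 1*8/15 = 4 - 8/15 = 52/15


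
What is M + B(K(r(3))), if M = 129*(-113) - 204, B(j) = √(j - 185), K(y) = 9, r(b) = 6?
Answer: -14781 + 4*I*√11 ≈ -14781.0 + 13.266*I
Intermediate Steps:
B(j) = √(-185 + j)
M = -14781 (M = -14577 - 204 = -14781)
M + B(K(r(3))) = -14781 + √(-185 + 9) = -14781 + √(-176) = -14781 + 4*I*√11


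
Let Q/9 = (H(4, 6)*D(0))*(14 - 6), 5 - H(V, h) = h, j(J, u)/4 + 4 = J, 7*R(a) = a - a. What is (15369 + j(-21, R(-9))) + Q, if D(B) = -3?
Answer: 15485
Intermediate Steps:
R(a) = 0 (R(a) = (a - a)/7 = (⅐)*0 = 0)
j(J, u) = -16 + 4*J
H(V, h) = 5 - h
Q = 216 (Q = 9*(((5 - 1*6)*(-3))*(14 - 6)) = 9*(((5 - 6)*(-3))*8) = 9*(-1*(-3)*8) = 9*(3*8) = 9*24 = 216)
(15369 + j(-21, R(-9))) + Q = (15369 + (-16 + 4*(-21))) + 216 = (15369 + (-16 - 84)) + 216 = (15369 - 100) + 216 = 15269 + 216 = 15485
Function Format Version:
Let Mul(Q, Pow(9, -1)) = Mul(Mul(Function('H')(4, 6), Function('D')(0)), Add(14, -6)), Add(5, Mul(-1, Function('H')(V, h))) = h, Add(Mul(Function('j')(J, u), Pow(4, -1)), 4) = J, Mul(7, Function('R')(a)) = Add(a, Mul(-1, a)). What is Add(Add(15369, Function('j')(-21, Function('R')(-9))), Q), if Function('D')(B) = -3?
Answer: 15485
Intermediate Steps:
Function('R')(a) = 0 (Function('R')(a) = Mul(Rational(1, 7), Add(a, Mul(-1, a))) = Mul(Rational(1, 7), 0) = 0)
Function('j')(J, u) = Add(-16, Mul(4, J))
Function('H')(V, h) = Add(5, Mul(-1, h))
Q = 216 (Q = Mul(9, Mul(Mul(Add(5, Mul(-1, 6)), -3), Add(14, -6))) = Mul(9, Mul(Mul(Add(5, -6), -3), 8)) = Mul(9, Mul(Mul(-1, -3), 8)) = Mul(9, Mul(3, 8)) = Mul(9, 24) = 216)
Add(Add(15369, Function('j')(-21, Function('R')(-9))), Q) = Add(Add(15369, Add(-16, Mul(4, -21))), 216) = Add(Add(15369, Add(-16, -84)), 216) = Add(Add(15369, -100), 216) = Add(15269, 216) = 15485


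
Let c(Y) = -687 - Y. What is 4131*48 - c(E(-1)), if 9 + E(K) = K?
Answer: 198965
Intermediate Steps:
E(K) = -9 + K
4131*48 - c(E(-1)) = 4131*48 - (-687 - (-9 - 1)) = 198288 - (-687 - 1*(-10)) = 198288 - (-687 + 10) = 198288 - 1*(-677) = 198288 + 677 = 198965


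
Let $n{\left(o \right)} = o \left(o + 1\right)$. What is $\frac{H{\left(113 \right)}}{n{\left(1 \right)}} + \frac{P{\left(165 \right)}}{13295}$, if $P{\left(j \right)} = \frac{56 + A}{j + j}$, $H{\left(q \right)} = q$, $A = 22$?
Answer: $\frac{82628451}{1462450} \approx 56.5$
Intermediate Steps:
$n{\left(o \right)} = o \left(1 + o\right)$
$P{\left(j \right)} = \frac{39}{j}$ ($P{\left(j \right)} = \frac{56 + 22}{j + j} = \frac{78}{2 j} = 78 \frac{1}{2 j} = \frac{39}{j}$)
$\frac{H{\left(113 \right)}}{n{\left(1 \right)}} + \frac{P{\left(165 \right)}}{13295} = \frac{113}{1 \left(1 + 1\right)} + \frac{39 \cdot \frac{1}{165}}{13295} = \frac{113}{1 \cdot 2} + 39 \cdot \frac{1}{165} \cdot \frac{1}{13295} = \frac{113}{2} + \frac{13}{55} \cdot \frac{1}{13295} = 113 \cdot \frac{1}{2} + \frac{13}{731225} = \frac{113}{2} + \frac{13}{731225} = \frac{82628451}{1462450}$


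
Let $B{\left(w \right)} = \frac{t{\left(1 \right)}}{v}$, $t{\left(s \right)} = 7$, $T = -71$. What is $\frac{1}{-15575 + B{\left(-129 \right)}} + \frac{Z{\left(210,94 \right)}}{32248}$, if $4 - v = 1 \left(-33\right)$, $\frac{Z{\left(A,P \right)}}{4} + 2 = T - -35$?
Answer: $- \frac{11098239}{2322936308} \approx -0.0047777$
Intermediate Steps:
$Z{\left(A,P \right)} = -152$ ($Z{\left(A,P \right)} = -8 + 4 \left(-71 - -35\right) = -8 + 4 \left(-71 + 35\right) = -8 + 4 \left(-36\right) = -8 - 144 = -152$)
$v = 37$ ($v = 4 - 1 \left(-33\right) = 4 - -33 = 4 + 33 = 37$)
$B{\left(w \right)} = \frac{7}{37}$
$\frac{1}{-15575 + B{\left(-129 \right)}} + \frac{Z{\left(210,94 \right)}}{32248} = \frac{1}{-15575 + \frac{7}{37}} - \frac{152}{32248} = \frac{1}{- \frac{576268}{37}} - \frac{19}{4031} = - \frac{37}{576268} - \frac{19}{4031} = - \frac{11098239}{2322936308}$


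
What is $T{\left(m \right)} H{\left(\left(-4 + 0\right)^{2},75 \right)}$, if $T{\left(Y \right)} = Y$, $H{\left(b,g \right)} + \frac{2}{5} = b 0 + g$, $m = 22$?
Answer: $\frac{8206}{5} \approx 1641.2$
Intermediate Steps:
$H{\left(b,g \right)} = - \frac{2}{5} + g$ ($H{\left(b,g \right)} = - \frac{2}{5} + \left(b 0 + g\right) = - \frac{2}{5} + \left(0 + g\right) = - \frac{2}{5} + g$)
$T{\left(m \right)} H{\left(\left(-4 + 0\right)^{2},75 \right)} = 22 \left(- \frac{2}{5} + 75\right) = 22 \cdot \frac{373}{5} = \frac{8206}{5}$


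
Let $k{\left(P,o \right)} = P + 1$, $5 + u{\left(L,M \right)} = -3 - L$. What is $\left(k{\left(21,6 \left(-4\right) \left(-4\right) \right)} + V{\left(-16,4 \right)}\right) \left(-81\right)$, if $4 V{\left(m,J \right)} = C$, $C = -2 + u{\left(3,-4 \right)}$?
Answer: $- \frac{6075}{4} \approx -1518.8$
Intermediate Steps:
$u{\left(L,M \right)} = -8 - L$ ($u{\left(L,M \right)} = -5 - \left(3 + L\right) = -8 - L$)
$C = -13$ ($C = -2 - 11 = -13$)
$k{\left(P,o \right)} = 1 + P$
$V{\left(m,J \right)} = - \frac{13}{4}$ ($V{\left(m,J \right)} = \frac{1}{4} \left(-13\right) = - \frac{13}{4}$)
$\left(k{\left(21,6 \left(-4\right) \left(-4\right) \right)} + V{\left(-16,4 \right)}\right) \left(-81\right) = \left(\left(1 + 21\right) - \frac{13}{4}\right) \left(-81\right) = \left(22 - \frac{13}{4}\right) \left(-81\right) = \frac{75}{4} \left(-81\right) = - \frac{6075}{4}$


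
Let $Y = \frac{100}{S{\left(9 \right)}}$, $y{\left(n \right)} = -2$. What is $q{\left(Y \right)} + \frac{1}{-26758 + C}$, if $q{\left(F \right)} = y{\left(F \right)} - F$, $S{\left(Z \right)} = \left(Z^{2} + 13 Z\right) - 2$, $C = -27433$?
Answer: $- \frac{6665542}{2655359} \approx -2.5102$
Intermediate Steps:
$S{\left(Z \right)} = -2 + Z^{2} + 13 Z$
$Y = \frac{25}{49}$ ($Y = \frac{100}{-2 + 9^{2} + 13 \cdot 9} = \frac{100}{-2 + 81 + 117} = \frac{100}{196} = 100 \cdot \frac{1}{196} = \frac{25}{49} \approx 0.5102$)
$q{\left(F \right)} = -2 - F$
$q{\left(Y \right)} + \frac{1}{-26758 + C} = \left(-2 - \frac{25}{49}\right) + \frac{1}{-26758 - 27433} = \left(-2 - \frac{25}{49}\right) + \frac{1}{-54191} = - \frac{123}{49} - \frac{1}{54191} = - \frac{6665542}{2655359}$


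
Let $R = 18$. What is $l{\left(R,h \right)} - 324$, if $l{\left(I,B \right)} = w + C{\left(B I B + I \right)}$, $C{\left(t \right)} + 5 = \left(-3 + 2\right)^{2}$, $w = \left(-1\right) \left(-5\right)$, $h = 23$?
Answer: $-323$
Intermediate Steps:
$w = 5$
$C{\left(t \right)} = -4$ ($C{\left(t \right)} = -5 + \left(-3 + 2\right)^{2} = -5 + \left(-1\right)^{2} = -5 + 1 = -4$)
$l{\left(I,B \right)} = 1$ ($l{\left(I,B \right)} = 5 - 4 = 1$)
$l{\left(R,h \right)} - 324 = 1 - 324 = -323$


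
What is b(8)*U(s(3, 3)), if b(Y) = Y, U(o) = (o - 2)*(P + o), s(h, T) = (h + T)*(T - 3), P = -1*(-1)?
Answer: -16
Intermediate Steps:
P = 1
s(h, T) = (-3 + T)*(T + h) (s(h, T) = (T + h)*(-3 + T) = (-3 + T)*(T + h))
U(o) = (1 + o)*(-2 + o) (U(o) = (o - 2)*(1 + o) = (-2 + o)*(1 + o) = (1 + o)*(-2 + o))
b(8)*U(s(3, 3)) = 8*(-2 + (3**2 - 3*3 - 3*3 + 3*3)**2 - (3**2 - 3*3 - 3*3 + 3*3)) = 8*(-2 + (9 - 9 - 9 + 9)**2 - (9 - 9 - 9 + 9)) = 8*(-2 + 0**2 - 1*0) = 8*(-2 + 0 + 0) = 8*(-2) = -16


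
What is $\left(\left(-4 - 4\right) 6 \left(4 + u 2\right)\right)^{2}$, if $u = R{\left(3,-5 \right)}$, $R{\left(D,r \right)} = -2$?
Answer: $0$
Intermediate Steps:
$u = -2$
$\left(\left(-4 - 4\right) 6 \left(4 + u 2\right)\right)^{2} = \left(\left(-4 - 4\right) 6 \left(4 - 4\right)\right)^{2} = \left(- 8 \cdot 6 \left(4 - 4\right)\right)^{2} = \left(- 8 \cdot 6 \cdot 0\right)^{2} = \left(\left(-8\right) 0\right)^{2} = 0^{2} = 0$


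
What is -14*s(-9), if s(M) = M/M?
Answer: -14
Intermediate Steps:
s(M) = 1
-14*s(-9) = -14*1 = -14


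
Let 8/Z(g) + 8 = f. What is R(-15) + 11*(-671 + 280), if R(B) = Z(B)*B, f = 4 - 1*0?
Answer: -4271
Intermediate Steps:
f = 4 (f = 4 + 0 = 4)
Z(g) = -2 (Z(g) = 8/(-8 + 4) = 8/(-4) = 8*(-1/4) = -2)
R(B) = -2*B
R(-15) + 11*(-671 + 280) = -2*(-15) + 11*(-671 + 280) = 30 + 11*(-391) = 30 - 4301 = -4271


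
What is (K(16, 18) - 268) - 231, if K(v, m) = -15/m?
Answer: -2999/6 ≈ -499.83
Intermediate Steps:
(K(16, 18) - 268) - 231 = (-15/18 - 268) - 231 = (-15*1/18 - 268) - 231 = (-⅚ - 268) - 231 = -1613/6 - 231 = -2999/6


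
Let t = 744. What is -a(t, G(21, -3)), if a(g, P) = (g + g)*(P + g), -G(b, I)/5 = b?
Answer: -950832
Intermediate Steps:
G(b, I) = -5*b
a(g, P) = 2*g*(P + g) (a(g, P) = (2*g)*(P + g) = 2*g*(P + g))
-a(t, G(21, -3)) = -2*744*(-5*21 + 744) = -2*744*(-105 + 744) = -2*744*639 = -1*950832 = -950832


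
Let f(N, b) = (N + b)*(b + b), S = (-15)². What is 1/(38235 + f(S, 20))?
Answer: 1/48035 ≈ 2.0818e-5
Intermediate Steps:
S = 225
f(N, b) = 2*b*(N + b) (f(N, b) = (N + b)*(2*b) = 2*b*(N + b))
1/(38235 + f(S, 20)) = 1/(38235 + 2*20*(225 + 20)) = 1/(38235 + 2*20*245) = 1/(38235 + 9800) = 1/48035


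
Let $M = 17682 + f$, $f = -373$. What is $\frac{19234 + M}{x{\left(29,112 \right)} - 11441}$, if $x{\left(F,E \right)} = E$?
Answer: $- \frac{36543}{11329} \approx -3.2256$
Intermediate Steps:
$M = 17309$ ($M = 17682 - 373 = 17309$)
$\frac{19234 + M}{x{\left(29,112 \right)} - 11441} = \frac{19234 + 17309}{112 - 11441} = \frac{36543}{-11329} = 36543 \left(- \frac{1}{11329}\right) = - \frac{36543}{11329}$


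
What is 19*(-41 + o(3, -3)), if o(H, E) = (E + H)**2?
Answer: -779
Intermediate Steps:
19*(-41 + o(3, -3)) = 19*(-41 + (-3 + 3)**2) = 19*(-41 + 0**2) = 19*(-41 + 0) = 19*(-41) = -779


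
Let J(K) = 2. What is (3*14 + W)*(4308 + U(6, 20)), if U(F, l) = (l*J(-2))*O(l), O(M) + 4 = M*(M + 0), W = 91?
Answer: 2679684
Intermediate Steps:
O(M) = -4 + M² (O(M) = -4 + M*(M + 0) = -4 + M*M = -4 + M²)
U(F, l) = 2*l*(-4 + l²) (U(F, l) = (l*2)*(-4 + l²) = (2*l)*(-4 + l²) = 2*l*(-4 + l²))
(3*14 + W)*(4308 + U(6, 20)) = (3*14 + 91)*(4308 + 2*20*(-4 + 20²)) = (42 + 91)*(4308 + 2*20*(-4 + 400)) = 133*(4308 + 2*20*396) = 133*(4308 + 15840) = 133*20148 = 2679684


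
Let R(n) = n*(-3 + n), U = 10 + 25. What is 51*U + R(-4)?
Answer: 1813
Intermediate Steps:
U = 35
51*U + R(-4) = 51*35 - 4*(-3 - 4) = 1785 - 4*(-7) = 1785 + 28 = 1813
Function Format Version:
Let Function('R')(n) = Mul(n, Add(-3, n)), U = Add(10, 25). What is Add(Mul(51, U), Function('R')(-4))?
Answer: 1813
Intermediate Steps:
U = 35
Add(Mul(51, U), Function('R')(-4)) = Add(Mul(51, 35), Mul(-4, Add(-3, -4))) = Add(1785, Mul(-4, -7)) = Add(1785, 28) = 1813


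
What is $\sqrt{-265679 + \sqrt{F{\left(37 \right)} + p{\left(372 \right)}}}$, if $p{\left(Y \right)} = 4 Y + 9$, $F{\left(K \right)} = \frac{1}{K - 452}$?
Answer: $\frac{\sqrt{-45756565775 + 415 \sqrt{257820410}}}{415} \approx 515.4 i$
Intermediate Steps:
$F{\left(K \right)} = \frac{1}{-452 + K}$
$p{\left(Y \right)} = 9 + 4 Y$
$\sqrt{-265679 + \sqrt{F{\left(37 \right)} + p{\left(372 \right)}}} = \sqrt{-265679 + \sqrt{\frac{1}{-452 + 37} + \left(9 + 4 \cdot 372\right)}} = \sqrt{-265679 + \sqrt{\frac{1}{-415} + \left(9 + 1488\right)}} = \sqrt{-265679 + \sqrt{- \frac{1}{415} + 1497}} = \sqrt{-265679 + \sqrt{\frac{621254}{415}}} = \sqrt{-265679 + \frac{\sqrt{257820410}}{415}}$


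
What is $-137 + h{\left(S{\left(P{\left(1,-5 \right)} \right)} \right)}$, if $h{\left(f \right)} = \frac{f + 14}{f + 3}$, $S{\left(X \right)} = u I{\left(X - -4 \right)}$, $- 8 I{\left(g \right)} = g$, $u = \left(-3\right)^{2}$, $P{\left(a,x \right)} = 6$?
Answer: $- \frac{412}{3} \approx -137.33$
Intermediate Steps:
$u = 9$
$I{\left(g \right)} = - \frac{g}{8}$
$S{\left(X \right)} = - \frac{9}{2} - \frac{9 X}{8}$ ($S{\left(X \right)} = 9 \left(- \frac{X - -4}{8}\right) = 9 \left(- \frac{X + 4}{8}\right) = 9 \left(- \frac{4 + X}{8}\right) = 9 \left(- \frac{1}{2} - \frac{X}{8}\right) = - \frac{9}{2} - \frac{9 X}{8}$)
$h{\left(f \right)} = \frac{14 + f}{3 + f}$
$-137 + h{\left(S{\left(P{\left(1,-5 \right)} \right)} \right)} = -137 + \frac{14 - \frac{45}{4}}{3 - \frac{45}{4}} = -137 + \frac{1}{- \frac{33}{4}} \cdot \frac{11}{4} = -137 - \frac{1}{3} = - \frac{412}{3}$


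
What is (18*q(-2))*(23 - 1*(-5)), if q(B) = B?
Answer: -1008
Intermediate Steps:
(18*q(-2))*(23 - 1*(-5)) = (18*(-2))*(23 - 1*(-5)) = -36*(23 + 5) = -36*28 = -1008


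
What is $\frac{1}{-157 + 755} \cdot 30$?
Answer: $\frac{15}{299} \approx 0.050167$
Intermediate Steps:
$\frac{1}{-157 + 755} \cdot 30 = \frac{1}{598} \cdot 30 = \frac{15}{299}$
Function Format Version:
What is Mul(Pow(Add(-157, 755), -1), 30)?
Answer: Rational(15, 299) ≈ 0.050167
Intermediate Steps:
Mul(Pow(Add(-157, 755), -1), 30) = Mul(Pow(598, -1), 30) = Mul(Rational(1, 598), 30) = Rational(15, 299)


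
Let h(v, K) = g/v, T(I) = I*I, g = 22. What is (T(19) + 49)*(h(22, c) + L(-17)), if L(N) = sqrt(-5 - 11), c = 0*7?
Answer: 410 + 1640*I ≈ 410.0 + 1640.0*I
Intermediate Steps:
T(I) = I**2
c = 0
h(v, K) = 22/v
L(N) = 4*I (L(N) = sqrt(-16) = 4*I)
(T(19) + 49)*(h(22, c) + L(-17)) = (19**2 + 49)*(22/22 + 4*I) = (361 + 49)*(22*(1/22) + 4*I) = 410*(1 + 4*I) = 410 + 1640*I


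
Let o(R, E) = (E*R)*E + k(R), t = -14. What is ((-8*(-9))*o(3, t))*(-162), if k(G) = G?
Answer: -6893424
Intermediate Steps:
o(R, E) = R + R*E**2 (o(R, E) = (E*R)*E + R = R*E**2 + R = R + R*E**2)
((-8*(-9))*o(3, t))*(-162) = ((-8*(-9))*(3*(1 + (-14)**2)))*(-162) = (72*(3*(1 + 196)))*(-162) = (72*(3*197))*(-162) = (72*591)*(-162) = 42552*(-162) = -6893424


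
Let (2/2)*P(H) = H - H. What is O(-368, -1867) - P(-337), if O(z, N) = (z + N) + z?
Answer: -2603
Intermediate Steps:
O(z, N) = N + 2*z (O(z, N) = (N + z) + z = N + 2*z)
P(H) = 0 (P(H) = H - H = 0)
O(-368, -1867) - P(-337) = (-1867 + 2*(-368)) - 1*0 = (-1867 - 736) + 0 = -2603 + 0 = -2603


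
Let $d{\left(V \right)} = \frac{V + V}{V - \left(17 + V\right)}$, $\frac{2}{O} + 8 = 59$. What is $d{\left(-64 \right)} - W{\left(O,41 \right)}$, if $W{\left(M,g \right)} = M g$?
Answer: $\frac{302}{51} \approx 5.9216$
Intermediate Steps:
$O = \frac{2}{51}$ ($O = \frac{2}{-8 + 59} = \frac{2}{51} \approx 0.039216$)
$d{\left(V \right)} = - \frac{2 V}{17}$ ($d{\left(V \right)} = \frac{2 V}{-17} = 2 V \left(- \frac{1}{17}\right) = - \frac{2 V}{17}$)
$d{\left(-64 \right)} - W{\left(O,41 \right)} = \left(- \frac{2}{17}\right) \left(-64\right) - \frac{2}{51} \cdot 41 = \frac{128}{17} - \frac{82}{51} = \frac{302}{51}$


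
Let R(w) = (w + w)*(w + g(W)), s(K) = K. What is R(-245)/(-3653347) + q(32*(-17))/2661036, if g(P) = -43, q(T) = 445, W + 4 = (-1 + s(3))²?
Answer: -373899660905/9721687887492 ≈ -0.038460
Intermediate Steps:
W = 0 (W = -4 + (-1 + 3)² = -4 + 2² = -4 + 4 = 0)
R(w) = 2*w*(-43 + w) (R(w) = (w + w)*(w - 43) = (2*w)*(-43 + w) = 2*w*(-43 + w))
R(-245)/(-3653347) + q(32*(-17))/2661036 = (2*(-245)*(-43 - 245))/(-3653347) + 445/2661036 = (2*(-245)*(-288))*(-1/3653347) + 445*(1/2661036) = 141120*(-1/3653347) + 445/2661036 = -141120/3653347 + 445/2661036 = -373899660905/9721687887492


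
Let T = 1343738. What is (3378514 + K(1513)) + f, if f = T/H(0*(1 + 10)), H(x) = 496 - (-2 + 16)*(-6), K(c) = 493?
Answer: 980583899/290 ≈ 3.3813e+6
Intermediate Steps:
H(x) = 580 (H(x) = 496 - 14*(-6) = 496 - 1*(-84) = 496 + 84 = 580)
f = 671869/290 (f = 1343738/580 = 1343738*(1/580) = 671869/290 ≈ 2316.8)
(3378514 + K(1513)) + f = (3378514 + 493) + 671869/290 = 3379007 + 671869/290 = 980583899/290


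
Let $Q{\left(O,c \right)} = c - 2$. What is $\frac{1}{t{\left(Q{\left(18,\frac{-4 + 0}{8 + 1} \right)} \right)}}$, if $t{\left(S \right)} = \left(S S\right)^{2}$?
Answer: $\frac{6561}{234256} \approx 0.028008$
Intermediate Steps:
$Q{\left(O,c \right)} = -2 + c$
$t{\left(S \right)} = S^{4}$ ($t{\left(S \right)} = \left(S^{2}\right)^{2} = S^{4}$)
$\frac{1}{t{\left(Q{\left(18,\frac{-4 + 0}{8 + 1} \right)} \right)}} = \frac{1}{\left(-2 + \frac{-4 + 0}{8 + 1}\right)^{4}} = \frac{1}{\left(-2 - \frac{4}{9}\right)^{4}} = \frac{1}{\left(- \frac{22}{9}\right)^{4}} = \frac{1}{\frac{234256}{6561}} = \frac{6561}{234256}$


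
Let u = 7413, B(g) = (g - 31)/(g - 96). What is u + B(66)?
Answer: 44471/6 ≈ 7411.8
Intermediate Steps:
B(g) = (-31 + g)/(-96 + g)
u + B(66) = 7413 + (-31 + 66)/(-96 + 66) = 7413 + 35/(-30) = 7413 - 1/30*35 = 7413 - 7/6 = 44471/6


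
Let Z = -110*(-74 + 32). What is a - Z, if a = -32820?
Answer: -37440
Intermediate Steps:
Z = 4620 (Z = -110*(-42) = 4620)
a - Z = -32820 - 1*4620 = -32820 - 4620 = -37440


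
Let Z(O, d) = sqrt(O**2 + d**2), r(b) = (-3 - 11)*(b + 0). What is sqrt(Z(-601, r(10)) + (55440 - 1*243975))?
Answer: sqrt(-188535 + sqrt(380801)) ≈ 433.5*I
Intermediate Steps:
r(b) = -14*b
sqrt(Z(-601, r(10)) + (55440 - 1*243975)) = sqrt(sqrt((-601)**2 + (-14*10)**2) + (55440 - 1*243975)) = sqrt(sqrt(361201 + (-140)**2) + (55440 - 243975)) = sqrt(sqrt(361201 + 19600) - 188535) = sqrt(sqrt(380801) - 188535) = sqrt(-188535 + sqrt(380801))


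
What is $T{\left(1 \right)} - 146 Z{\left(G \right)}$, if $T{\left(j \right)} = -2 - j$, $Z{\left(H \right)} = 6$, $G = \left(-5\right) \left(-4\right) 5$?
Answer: $-879$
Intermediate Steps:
$G = 100$ ($G = 20 \cdot 5 = 100$)
$T{\left(1 \right)} - 146 Z{\left(G \right)} = \left(-2 - 1\right) - 876 = -3 - 876 = -879$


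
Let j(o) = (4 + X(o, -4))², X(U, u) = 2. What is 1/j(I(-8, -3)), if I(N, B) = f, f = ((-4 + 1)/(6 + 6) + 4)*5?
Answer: 1/36 ≈ 0.027778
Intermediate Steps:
f = 75/4 (f = (-3/12 + 4)*5 = (-3*1/12 + 4)*5 = (-¼ + 4)*5 = (15/4)*5 = 75/4 ≈ 18.750)
I(N, B) = 75/4
j(o) = 36 (j(o) = (4 + 2)² = 6² = 36)
1/j(I(-8, -3)) = 1/36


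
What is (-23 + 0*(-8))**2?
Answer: 529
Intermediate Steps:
(-23 + 0*(-8))**2 = (-23 + 0)**2 = (-23)**2 = 529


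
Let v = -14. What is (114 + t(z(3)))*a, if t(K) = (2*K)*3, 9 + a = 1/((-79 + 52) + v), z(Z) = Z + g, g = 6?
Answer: -62160/41 ≈ -1516.1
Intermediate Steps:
z(Z) = 6 + Z (z(Z) = Z + 6 = 6 + Z)
a = -370/41 (a = -9 + 1/((-79 + 52) - 14) = -9 + 1/(-27 - 14) = -9 + 1/(-41) = -9 - 1/41 = -370/41 ≈ -9.0244)
t(K) = 6*K
(114 + t(z(3)))*a = (114 + 6*(6 + 3))*(-370/41) = (114 + 6*9)*(-370/41) = (114 + 54)*(-370/41) = 168*(-370/41) = -62160/41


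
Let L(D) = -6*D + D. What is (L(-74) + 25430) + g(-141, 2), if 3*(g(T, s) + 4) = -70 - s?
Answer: 25772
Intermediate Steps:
g(T, s) = -82/3 - s/3 (g(T, s) = -4 + (-70 - s)/3 = -4 + (-70/3 - s/3) = -82/3 - s/3)
L(D) = -5*D
(L(-74) + 25430) + g(-141, 2) = (-5*(-74) + 25430) + (-82/3 - ⅓*2) = (370 + 25430) + (-82/3 - ⅔) = 25800 - 28 = 25772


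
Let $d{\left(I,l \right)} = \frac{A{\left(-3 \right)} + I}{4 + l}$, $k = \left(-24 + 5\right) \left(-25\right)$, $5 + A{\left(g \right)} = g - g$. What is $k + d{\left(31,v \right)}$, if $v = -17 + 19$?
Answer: $\frac{1438}{3} \approx 479.33$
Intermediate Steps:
$A{\left(g \right)} = -5$ ($A{\left(g \right)} = -5 + \left(g - g\right) = -5 + 0 = -5$)
$k = 475$ ($k = \left(-19\right) \left(-25\right) = 475$)
$v = 2$
$d{\left(I,l \right)} = \frac{-5 + I}{4 + l}$
$k + d{\left(31,v \right)} = 475 + \frac{-5 + 31}{4 + 2} = 475 + \frac{1}{6} \cdot 26 = 475 + \frac{13}{3} = \frac{1438}{3}$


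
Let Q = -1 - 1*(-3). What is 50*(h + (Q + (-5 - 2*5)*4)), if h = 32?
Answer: -1300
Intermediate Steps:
Q = 2 (Q = -1 + 3 = 2)
50*(h + (Q + (-5 - 2*5)*4)) = 50*(32 + (2 + (-5 - 2*5)*4)) = 50*(32 + (2 + (-5 - 10)*4)) = 50*(32 + (2 - 15*4)) = 50*(32 + (2 - 60)) = 50*(32 - 58) = 50*(-26) = -1300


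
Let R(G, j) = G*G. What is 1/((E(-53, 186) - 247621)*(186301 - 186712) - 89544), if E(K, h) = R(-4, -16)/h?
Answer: 31/3152162201 ≈ 9.8345e-9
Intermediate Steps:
R(G, j) = G**2
E(K, h) = 16/h (E(K, h) = (-4)**2/h = 16/h)
1/((E(-53, 186) - 247621)*(186301 - 186712) - 89544) = 1/((16/186 - 247621)*(186301 - 186712) - 89544) = 1/((16*(1/186) - 247621)*(-411) - 89544) = 1/((8/93 - 247621)*(-411) - 89544) = 1/(-23028745/93*(-411) - 89544) = 1/(3154938065/31 - 89544) = 1/(3152162201/31) = 31/3152162201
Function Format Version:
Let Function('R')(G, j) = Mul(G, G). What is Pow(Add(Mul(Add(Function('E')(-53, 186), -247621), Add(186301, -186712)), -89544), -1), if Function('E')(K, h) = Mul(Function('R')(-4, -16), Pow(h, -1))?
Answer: Rational(31, 3152162201) ≈ 9.8345e-9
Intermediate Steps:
Function('R')(G, j) = Pow(G, 2)
Function('E')(K, h) = Mul(16, Pow(h, -1)) (Function('E')(K, h) = Mul(Pow(-4, 2), Pow(h, -1)) = Mul(16, Pow(h, -1)))
Pow(Add(Mul(Add(Function('E')(-53, 186), -247621), Add(186301, -186712)), -89544), -1) = Pow(Add(Mul(Add(Mul(16, Pow(186, -1)), -247621), Add(186301, -186712)), -89544), -1) = Pow(Add(Mul(Add(Mul(16, Rational(1, 186)), -247621), -411), -89544), -1) = Pow(Add(Mul(Add(Rational(8, 93), -247621), -411), -89544), -1) = Pow(Add(Mul(Rational(-23028745, 93), -411), -89544), -1) = Pow(Add(Rational(3154938065, 31), -89544), -1) = Pow(Rational(3152162201, 31), -1) = Rational(31, 3152162201)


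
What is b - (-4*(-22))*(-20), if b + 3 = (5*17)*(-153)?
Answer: -11248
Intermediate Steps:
b = -13008 (b = -3 + (5*17)*(-153) = -3 + 85*(-153) = -3 - 13005 = -13008)
b - (-4*(-22))*(-20) = -13008 - (-4*(-22))*(-20) = -13008 - 88*(-20) = -13008 - 1*(-1760) = -13008 + 1760 = -11248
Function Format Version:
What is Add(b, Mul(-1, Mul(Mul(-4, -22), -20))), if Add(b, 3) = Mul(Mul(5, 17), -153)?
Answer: -11248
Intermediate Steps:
b = -13008 (b = Add(-3, Mul(Mul(5, 17), -153)) = Add(-3, Mul(85, -153)) = Add(-3, -13005) = -13008)
Add(b, Mul(-1, Mul(Mul(-4, -22), -20))) = Add(-13008, Mul(-1, Mul(Mul(-4, -22), -20))) = Add(-13008, Mul(-1, Mul(88, -20))) = Add(-13008, Mul(-1, -1760)) = Add(-13008, 1760) = -11248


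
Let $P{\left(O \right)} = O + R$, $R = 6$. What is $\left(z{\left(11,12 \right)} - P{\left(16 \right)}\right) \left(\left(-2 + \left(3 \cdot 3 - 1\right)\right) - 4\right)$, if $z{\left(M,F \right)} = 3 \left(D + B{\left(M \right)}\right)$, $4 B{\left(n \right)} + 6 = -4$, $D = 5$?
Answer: $-29$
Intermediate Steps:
$B{\left(n \right)} = - \frac{5}{2}$ ($B{\left(n \right)} = - \frac{3}{2} + \frac{1}{4} \left(-4\right) = - \frac{3}{2} - 1 = - \frac{5}{2}$)
$z{\left(M,F \right)} = \frac{15}{2}$ ($z{\left(M,F \right)} = 3 \left(5 - \frac{5}{2}\right) = 3 \cdot \frac{5}{2} = \frac{15}{2}$)
$P{\left(O \right)} = 6 + O$ ($P{\left(O \right)} = O + 6 = 6 + O$)
$\left(z{\left(11,12 \right)} - P{\left(16 \right)}\right) \left(\left(-2 + \left(3 \cdot 3 - 1\right)\right) - 4\right) = \left(\frac{15}{2} - \left(6 + 16\right)\right) \left(\left(-2 + \left(3 \cdot 3 - 1\right)\right) - 4\right) = \left(\frac{15}{2} - 22\right) \left(\left(-2 + \left(9 - 1\right)\right) - 4\right) = \left(\frac{15}{2} - 22\right) \left(\left(-2 + 8\right) - 4\right) = - \frac{29 \left(6 - 4\right)}{2} = \left(- \frac{29}{2}\right) 2 = -29$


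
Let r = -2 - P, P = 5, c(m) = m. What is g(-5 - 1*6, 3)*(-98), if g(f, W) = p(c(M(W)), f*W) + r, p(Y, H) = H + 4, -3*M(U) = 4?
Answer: 3528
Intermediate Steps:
M(U) = -4/3 (M(U) = -⅓*4 = -4/3)
p(Y, H) = 4 + H
r = -7 (r = -2 - 1*5 = -2 - 5 = -7)
g(f, W) = -3 + W*f (g(f, W) = (4 + f*W) - 7 = (4 + W*f) - 7 = -3 + W*f)
g(-5 - 1*6, 3)*(-98) = (-3 + 3*(-5 - 1*6))*(-98) = (-3 + 3*(-5 - 6))*(-98) = (-3 + 3*(-11))*(-98) = (-3 - 33)*(-98) = -36*(-98) = 3528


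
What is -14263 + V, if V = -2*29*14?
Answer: -15075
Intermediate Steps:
V = -812 (V = -58*14 = -812)
-14263 + V = -14263 - 812 = -15075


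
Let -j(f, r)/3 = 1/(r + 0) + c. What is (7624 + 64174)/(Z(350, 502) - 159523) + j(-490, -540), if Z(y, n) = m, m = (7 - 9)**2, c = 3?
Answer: -90394967/9571140 ≈ -9.4445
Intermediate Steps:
m = 4 (m = (-2)**2 = 4)
Z(y, n) = 4
j(f, r) = -9 - 3/r (j(f, r) = -3*(1/(r + 0) + 3) = -3*(1/r + 3) = -3*(3 + 1/r) = -9 - 3/r)
(7624 + 64174)/(Z(350, 502) - 159523) + j(-490, -540) = (7624 + 64174)/(4 - 159523) + (-9 - 3/(-540)) = 71798/(-159519) + (-9 - 3*(-1/540)) = 71798*(-1/159519) + (-9 + 1/180) = -71798/159519 - 1619/180 = -90394967/9571140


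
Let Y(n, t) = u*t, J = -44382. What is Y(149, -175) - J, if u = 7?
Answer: 43157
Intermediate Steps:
Y(n, t) = 7*t
Y(149, -175) - J = 7*(-175) - 1*(-44382) = -1225 + 44382 = 43157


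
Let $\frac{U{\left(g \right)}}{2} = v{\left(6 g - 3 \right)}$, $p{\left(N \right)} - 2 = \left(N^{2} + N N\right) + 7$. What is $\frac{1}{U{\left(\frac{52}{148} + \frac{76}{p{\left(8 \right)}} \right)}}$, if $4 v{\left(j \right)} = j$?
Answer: $\frac{10138}{12351} \approx 0.82082$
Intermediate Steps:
$p{\left(N \right)} = 9 + 2 N^{2}$ ($p{\left(N \right)} = 2 + \left(\left(N^{2} + N N\right) + 7\right) = 2 + \left(\left(N^{2} + N^{2}\right) + 7\right) = 2 + \left(2 N^{2} + 7\right) = 2 + \left(7 + 2 N^{2}\right) = 9 + 2 N^{2}$)
$v{\left(j \right)} = \frac{j}{4}$
$U{\left(g \right)} = - \frac{3}{2} + 3 g$ ($U{\left(g \right)} = 2 \frac{6 g - 3}{4} = 2 \frac{-3 + 6 g}{4} = 2 \left(- \frac{3}{4} + \frac{3 g}{2}\right) = - \frac{3}{2} + 3 g$)
$\frac{1}{U{\left(\frac{52}{148} + \frac{76}{p{\left(8 \right)}} \right)}} = \frac{1}{- \frac{3}{2} + 3 \left(\frac{52}{148} + \frac{76}{9 + 2 \cdot 8^{2}}\right)} = \frac{1}{- \frac{3}{2} + 3 \left(52 \cdot \frac{1}{148} + \frac{76}{9 + 2 \cdot 64}\right)} = \frac{1}{- \frac{3}{2} + 3 \left(\frac{13}{37} + \frac{76}{9 + 128}\right)} = \frac{1}{- \frac{3}{2} + 3 \left(\frac{13}{37} + \frac{76}{137}\right)} = \frac{1}{- \frac{3}{2} + 3 \cdot \frac{4593}{5069}} = \frac{1}{- \frac{3}{2} + \frac{13779}{5069}} = \frac{1}{\frac{12351}{10138}} = \frac{10138}{12351}$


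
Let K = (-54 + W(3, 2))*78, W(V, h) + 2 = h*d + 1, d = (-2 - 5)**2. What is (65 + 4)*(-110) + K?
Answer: -4236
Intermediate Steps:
d = 49 (d = (-7)**2 = 49)
W(V, h) = -1 + 49*h (W(V, h) = -2 + (h*49 + 1) = -2 + (49*h + 1) = -2 + (1 + 49*h) = -1 + 49*h)
K = 3354 (K = (-54 + (-1 + 49*2))*78 = (-54 + (-1 + 98))*78 = (-54 + 97)*78 = 43*78 = 3354)
(65 + 4)*(-110) + K = (65 + 4)*(-110) + 3354 = 69*(-110) + 3354 = -7590 + 3354 = -4236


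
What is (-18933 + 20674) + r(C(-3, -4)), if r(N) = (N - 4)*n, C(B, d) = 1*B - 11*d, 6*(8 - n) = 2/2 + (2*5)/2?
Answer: 2000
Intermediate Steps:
n = 7 (n = 8 - (2/2 + (2*5)/2)/6 = 8 - (2*(½) + 10*(½))/6 = 8 - (1 + 5)/6 = 8 - ⅙*6 = 8 - 1 = 7)
C(B, d) = B - 11*d
r(N) = -28 + 7*N (r(N) = (N - 4)*7 = (-4 + N)*7 = -28 + 7*N)
(-18933 + 20674) + r(C(-3, -4)) = (-18933 + 20674) + (-28 + 7*(-3 - 11*(-4))) = 1741 + (-28 + 7*(-3 + 44)) = 1741 + (-28 + 7*41) = 1741 + (-28 + 287) = 1741 + 259 = 2000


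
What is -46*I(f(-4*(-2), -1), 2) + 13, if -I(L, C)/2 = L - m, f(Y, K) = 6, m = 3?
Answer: 289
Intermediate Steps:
I(L, C) = 6 - 2*L (I(L, C) = -2*(L - 1*3) = -2*(L - 3) = -2*(-3 + L) = 6 - 2*L)
-46*I(f(-4*(-2), -1), 2) + 13 = -46*(6 - 2*6) + 13 = -46*(6 - 12) + 13 = -46*(-6) + 13 = 276 + 13 = 289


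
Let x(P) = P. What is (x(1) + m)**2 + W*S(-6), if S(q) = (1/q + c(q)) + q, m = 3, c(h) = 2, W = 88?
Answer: -1052/3 ≈ -350.67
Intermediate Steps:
S(q) = 2 + q + 1/q (S(q) = (1/q + 2) + q = (2 + 1/q) + q = 2 + q + 1/q)
(x(1) + m)**2 + W*S(-6) = (1 + 3)**2 + 88*(2 - 6 + 1/(-6)) = 4**2 + 88*(2 - 6 - 1/6) = 16 + 88*(-25/6) = 16 - 1100/3 = -1052/3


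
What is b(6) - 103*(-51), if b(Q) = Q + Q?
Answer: 5265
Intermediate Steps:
b(Q) = 2*Q
b(6) - 103*(-51) = 2*6 - 103*(-51) = 12 + 5253 = 5265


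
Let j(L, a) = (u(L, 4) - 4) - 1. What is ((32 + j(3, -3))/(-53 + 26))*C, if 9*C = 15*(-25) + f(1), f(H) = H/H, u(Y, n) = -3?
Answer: 2992/81 ≈ 36.938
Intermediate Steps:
f(H) = 1
j(L, a) = -8 (j(L, a) = (-3 - 4) - 1 = -7 - 1 = -8)
C = -374/9 (C = (15*(-25) + 1)/9 = (-375 + 1)/9 = (⅑)*(-374) = -374/9 ≈ -41.556)
((32 + j(3, -3))/(-53 + 26))*C = ((32 - 8)/(-53 + 26))*(-374/9) = (24/(-27))*(-374/9) = (24*(-1/27))*(-374/9) = -8/9*(-374/9) = 2992/81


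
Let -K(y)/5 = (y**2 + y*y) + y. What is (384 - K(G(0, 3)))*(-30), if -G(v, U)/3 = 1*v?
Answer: -11520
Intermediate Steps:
G(v, U) = -3*v
K(y) = -10*y**2 - 5*y (K(y) = -5*((y**2 + y*y) + y) = -5*((y**2 + y**2) + y) = -5*(2*y**2 + y) = -5*(y + 2*y**2) = -10*y**2 - 5*y)
(384 - K(G(0, 3)))*(-30) = (384 - (-5)*(-3*0)*(1 + 2*(-3*0)))*(-30) = (384 - (-5)*0*(1 + 2*0))*(-30) = (384 - (-5)*0*(1 + 0))*(-30) = (384 - (-5)*0)*(-30) = (384 - 1*0)*(-30) = (384 + 0)*(-30) = 384*(-30) = -11520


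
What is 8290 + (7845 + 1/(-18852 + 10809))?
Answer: 129773804/8043 ≈ 16135.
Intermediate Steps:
8290 + (7845 + 1/(-18852 + 10809)) = 8290 + (7845 + 1/(-8043)) = 8290 + (7845 - 1/8043) = 8290 + 63097334/8043 = 129773804/8043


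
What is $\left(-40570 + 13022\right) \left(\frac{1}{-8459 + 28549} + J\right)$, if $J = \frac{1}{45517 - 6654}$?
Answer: $- \frac{812018622}{390378835} \approx -2.0801$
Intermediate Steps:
$J = \frac{1}{38863} \approx 2.5731 \cdot 10^{-5}$
$\left(-40570 + 13022\right) \left(\frac{1}{-8459 + 28549} + J\right) = \left(-40570 + 13022\right) \left(\frac{1}{-8459 + 28549} + \frac{1}{38863}\right) = - 27548 \left(\frac{1}{20090} + \frac{1}{38863}\right) = \left(-27548\right) \frac{58953}{780757670} = - \frac{812018622}{390378835}$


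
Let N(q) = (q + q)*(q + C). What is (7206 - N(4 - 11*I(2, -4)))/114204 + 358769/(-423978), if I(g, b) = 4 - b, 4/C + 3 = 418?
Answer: -759106940356/837262214895 ≈ -0.90665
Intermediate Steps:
C = 4/415 (C = 4/(-3 + 418) = 4/415 ≈ 0.0096385)
N(q) = 2*q*(4/415 + q) (N(q) = (q + q)*(q + 4/415) = (2*q)*(4/415 + q) = 2*q*(4/415 + q))
(7206 - N(4 - 11*I(2, -4)))/114204 + 358769/(-423978) = (7206 - 2*(4 - 11*(4 - 1*(-4)))*(4 + 415*(4 - 11*(4 - 1*(-4))))/415)/114204 + 358769/(-423978) = (7206 - 2*(4 - 11*(4 + 4))*(4 + 415*(4 - 11*(4 + 4)))/415)*(1/114204) + 358769*(-1/423978) = (7206 - 2*(4 - 11*8)*(4 + 415*(4 - 11*8))/415)*(1/114204) - 358769/423978 = (7206 - 2*(4 - 88)*(4 + 415*(4 - 88))/415)*(1/114204) - 358769/423978 = (7206 - 2*(-84)*(4 + 415*(-84))/415)*(1/114204) - 358769/423978 = (7206 - 2*(-84)*(4 - 34860)/415)*(1/114204) - 358769/423978 = (7206 - 2*(-84)*(-34856)/415)*(1/114204) - 358769/423978 = (7206 - 1*5855808/415)*(1/114204) - 358769/423978 = (7206 - 5855808/415)*(1/114204) - 358769/423978 = -2865318/415*1/114204 - 358769/423978 = -477553/7899110 - 358769/423978 = -759106940356/837262214895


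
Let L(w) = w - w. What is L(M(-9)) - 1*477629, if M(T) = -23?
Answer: -477629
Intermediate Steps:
L(w) = 0
L(M(-9)) - 1*477629 = 0 - 1*477629 = 0 - 477629 = -477629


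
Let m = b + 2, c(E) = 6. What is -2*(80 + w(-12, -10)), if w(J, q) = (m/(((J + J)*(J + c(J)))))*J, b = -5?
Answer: -321/2 ≈ -160.50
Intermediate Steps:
m = -3 (m = -5 + 2 = -3)
w(J, q) = -3/(2*(6 + J)) (w(J, q) = (-3*1/((J + 6)*(J + J)))*J = (-3*1/(2*J*(6 + J)))*J = (-3/(2*J*(6 + J)))*J = -3/(2*(6 + J)))
-2*(80 + w(-12, -10)) = -2*(80 - 3/(12 + 2*(-12))) = -2*(80 - 3/(12 - 24)) = -2*(80 - 3/(-12)) = -2*(80 - 3*(-1/12)) = -2*(80 + ¼) = -2*321/4 = -321/2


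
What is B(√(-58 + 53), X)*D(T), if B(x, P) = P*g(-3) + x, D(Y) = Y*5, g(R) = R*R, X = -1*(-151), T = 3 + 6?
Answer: 61155 + 45*I*√5 ≈ 61155.0 + 100.62*I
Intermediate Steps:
T = 9
X = 151
g(R) = R²
D(Y) = 5*Y
B(x, P) = x + 9*P (B(x, P) = P*(-3)² + x = P*9 + x = 9*P + x = x + 9*P)
B(√(-58 + 53), X)*D(T) = (√(-58 + 53) + 9*151)*(5*9) = (√(-5) + 1359)*45 = (I*√5 + 1359)*45 = (1359 + I*√5)*45 = 61155 + 45*I*√5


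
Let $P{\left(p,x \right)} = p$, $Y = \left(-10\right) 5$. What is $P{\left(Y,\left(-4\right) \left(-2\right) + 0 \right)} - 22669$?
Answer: $-22719$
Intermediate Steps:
$Y = -50$
$P{\left(Y,\left(-4\right) \left(-2\right) + 0 \right)} - 22669 = -50 - 22669 = -22719$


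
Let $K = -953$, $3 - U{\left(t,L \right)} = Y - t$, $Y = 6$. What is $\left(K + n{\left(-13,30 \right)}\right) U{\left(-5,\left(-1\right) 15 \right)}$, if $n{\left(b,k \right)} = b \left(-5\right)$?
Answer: $7104$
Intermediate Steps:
$n{\left(b,k \right)} = - 5 b$
$U{\left(t,L \right)} = -3 + t$ ($U{\left(t,L \right)} = 3 - \left(6 - t\right) = 3 + \left(-6 + t\right) = -3 + t$)
$\left(K + n{\left(-13,30 \right)}\right) U{\left(-5,\left(-1\right) 15 \right)} = \left(-953 - -65\right) \left(-3 - 5\right) = \left(-953 + 65\right) \left(-8\right) = \left(-888\right) \left(-8\right) = 7104$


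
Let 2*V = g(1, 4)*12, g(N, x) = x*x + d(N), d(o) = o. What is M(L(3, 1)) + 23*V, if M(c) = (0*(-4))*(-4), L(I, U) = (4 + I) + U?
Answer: 2346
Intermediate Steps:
L(I, U) = 4 + I + U
g(N, x) = N + x² (g(N, x) = x*x + N = x² + N = N + x²)
M(c) = 0 (M(c) = 0*(-4) = 0)
V = 102 (V = ((1 + 4²)*12)/2 = ((1 + 16)*12)/2 = (17*12)/2 = (½)*204 = 102)
M(L(3, 1)) + 23*V = 0 + 23*102 = 0 + 2346 = 2346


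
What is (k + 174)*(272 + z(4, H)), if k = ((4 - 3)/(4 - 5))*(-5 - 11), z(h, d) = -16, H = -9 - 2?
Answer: 48640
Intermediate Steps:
H = -11
k = 16 (k = (1/(-1))*(-16) = (1*(-1))*(-16) = -1*(-16) = 16)
(k + 174)*(272 + z(4, H)) = (16 + 174)*(272 - 16) = 190*256 = 48640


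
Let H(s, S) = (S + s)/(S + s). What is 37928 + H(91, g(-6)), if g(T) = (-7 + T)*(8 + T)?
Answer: 37929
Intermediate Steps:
H(s, S) = 1
37928 + H(91, g(-6)) = 37928 + 1 = 37929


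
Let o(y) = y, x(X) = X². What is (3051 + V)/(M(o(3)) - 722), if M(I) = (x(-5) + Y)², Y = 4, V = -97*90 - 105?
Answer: -5784/119 ≈ -48.605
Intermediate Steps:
V = -8835 (V = -8730 - 105 = -8835)
M(I) = 841 (M(I) = ((-5)² + 4)² = (25 + 4)² = 29² = 841)
(3051 + V)/(M(o(3)) - 722) = (3051 - 8835)/(841 - 722) = -5784/119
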